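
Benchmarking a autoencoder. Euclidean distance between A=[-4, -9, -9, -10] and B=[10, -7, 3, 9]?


d = √((-4-10)² + (-9+ 7)² + (-9-3)² + (-10-9)²)
  = √(196 + 4 + 144 + 361)
  = √705 = 26.5518

26.5518


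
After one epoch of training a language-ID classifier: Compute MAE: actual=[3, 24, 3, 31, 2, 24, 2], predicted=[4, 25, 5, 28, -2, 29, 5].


Absolute errors: |3-4|=1, |24-25|=1, |3-5|=2, |31-28|=3, |2+ 2|=4, |24-29|=5, |2-5|=3
Sum = 19
MAE = 19/7 = 19/7

19/7


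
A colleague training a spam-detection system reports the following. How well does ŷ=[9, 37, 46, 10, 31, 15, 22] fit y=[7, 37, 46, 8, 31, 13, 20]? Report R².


ȳ = 23.1429
SS_res = Σ(y-ŷ)² = 16
SS_tot = Σ(y-ȳ)² = 1378.86
R² = 1 - SS_res/SS_tot = 1 - 0.0116 = 0.9884

0.9884


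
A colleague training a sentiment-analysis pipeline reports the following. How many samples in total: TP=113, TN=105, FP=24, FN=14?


Total = TP + TN + FP + FN
= 113 + 105 + 24 + 14
= 256
(Predicted positive: 137, predicted negative: 119)

256


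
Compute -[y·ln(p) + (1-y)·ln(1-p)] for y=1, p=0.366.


BCE = -[y·ln(p) + (1-y)·ln(1-p)]
= -1·ln(0.366) - 0
= -ln(0.366) = 1.0051

1.0051


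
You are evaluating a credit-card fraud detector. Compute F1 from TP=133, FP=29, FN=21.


Precision = 133/162 = 0.821
Recall = 133/154 = 0.8636
F1 = 2·P·R/(P+R) = 2·TP/(2·TP+FP+FN) = 266/(266+29+21) = 266/316 = 0.8418

0.8418


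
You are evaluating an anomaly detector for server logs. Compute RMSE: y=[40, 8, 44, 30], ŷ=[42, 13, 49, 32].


MSE = 58/4 = 14.5
RMSE = √(58/4) = 3.8079

3.8079


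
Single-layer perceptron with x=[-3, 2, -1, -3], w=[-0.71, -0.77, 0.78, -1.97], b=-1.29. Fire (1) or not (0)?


z = (-3)·(-0.71) + (2)·(-0.77) + (-1)·(0.78) + (-3)·(-1.97) - 1.29
  = 4.43
step(z) = 1 (z≥0)

1


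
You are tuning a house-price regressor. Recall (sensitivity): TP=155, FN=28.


Recall = TP/(TP+FN)
= 155/(155+28)
= 155/183 = 84.7%

84.7%


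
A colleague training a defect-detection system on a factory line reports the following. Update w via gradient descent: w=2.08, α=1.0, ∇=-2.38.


w_new = w - α·∇
= 2.08 - 1.0·-2.38
= 2.08 + 2.38
= 4.46

4.46


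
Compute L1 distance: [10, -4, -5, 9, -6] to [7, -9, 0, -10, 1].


d = |10-7| + |-4+ 9| + |-5-0| + |9+ 10| + |-6-1|
  = 3 + 5 + 5 + 19 + 7
  = 39

39


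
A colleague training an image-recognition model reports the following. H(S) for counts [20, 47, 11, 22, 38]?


Probabilities: [20/138, 47/138, 11/138, 22/138, 38/138] ≈ [0.1449, 0.3406, 0.0797, 0.1594, 0.2754]
H = -((20/138)·log₂(20/138) + (47/138)·log₂(47/138) + (11/138)·log₂(11/138) + (22/138)·log₂(22/138) + (38/138)·log₂(38/138))
  = 2.1586 bits

2.1586 bits


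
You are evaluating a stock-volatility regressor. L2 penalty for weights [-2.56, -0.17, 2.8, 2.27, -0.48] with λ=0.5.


‖w‖₂² = (-2.56)² + (-0.17)² + (2.8)² + (2.27)² + (-0.48)²
     = 6.5536 + 0.0289 + 7.84 + 5.1529 + 0.2304
     = 19.8058
λ·‖w‖₂² = 0.5·19.8058 = 9.9029

9.9029


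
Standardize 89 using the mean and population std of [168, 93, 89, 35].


μ = 96.25, σ = 47.3359
z = (89 - 96.25)/47.3359 = -0.1532

-0.1532


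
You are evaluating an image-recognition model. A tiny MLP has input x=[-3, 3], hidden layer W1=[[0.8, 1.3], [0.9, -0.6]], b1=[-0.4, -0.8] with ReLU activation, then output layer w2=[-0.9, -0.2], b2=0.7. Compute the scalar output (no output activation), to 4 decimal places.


z1[0] = (0.8)·(-3) + (1.3)·(3) - 0.4 = 1.1
z1[1] = (0.9)·(-3) + (-0.6)·(3) - 0.8 = -5.3
h = ReLU(z1) = [1.1, 0.0]
output = (-0.9)·(1.1) + (-0.2)·(0.0) + 0.7 = -0.29

-0.29


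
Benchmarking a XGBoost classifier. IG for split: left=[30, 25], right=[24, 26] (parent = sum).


Parent = [54, 51], H_parent = 0.9994
H_left = 0.994 (n=55), H_right = 0.9988 (n=50)
H_children = (55/105)·0.994 + (50/105)·0.9988 = 0.9963
IG = 0.9994 - 0.9963 = 0.0031

0.0031


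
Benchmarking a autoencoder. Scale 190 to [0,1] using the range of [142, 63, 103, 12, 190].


min=12, max=190
(190-12)/(190-12) = 178/178 = 1.0

1.0


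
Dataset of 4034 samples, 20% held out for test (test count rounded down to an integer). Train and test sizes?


Test = ⌊4034·20/100⌋ = 806
Train = 4034 - 806 = 3228

Train: 3228, Test: 806


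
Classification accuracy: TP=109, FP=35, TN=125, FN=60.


Accuracy = (TP+TN)/(TP+TN+FP+FN)
= (109+125)/(329)
= 234/329 = 71.12%

71.12%


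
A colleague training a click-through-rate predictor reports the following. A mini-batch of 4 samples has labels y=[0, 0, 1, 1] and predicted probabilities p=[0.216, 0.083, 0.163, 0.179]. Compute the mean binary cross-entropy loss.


L[0] = -ln(1-0.216) = -ln(0.784) = 0.2433
L[1] = -ln(1-0.083) = -ln(0.917) = 0.0866
L[2] = -ln(0.163) = 1.814
L[3] = -ln(0.179) = 1.7204
mean = (0.2433 + 0.0866 + 1.814 + 1.7204)/4 = 0.9661

0.9661


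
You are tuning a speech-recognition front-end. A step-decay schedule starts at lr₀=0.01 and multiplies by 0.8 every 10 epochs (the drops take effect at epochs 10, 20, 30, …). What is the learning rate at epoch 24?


n_drops = ⌊24/10⌋ = 2
lr = 0.01·0.8^2 = 0.01·0.64 = 0.0064

0.0064


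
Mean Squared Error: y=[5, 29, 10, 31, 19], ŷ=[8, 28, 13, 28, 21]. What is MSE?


Squared errors: (5-8)²=9, (29-28)²=1, (10-13)²=9, (31-28)²=9, (19-21)²=4
Sum = 32
MSE = 32/5 = 32/5

32/5


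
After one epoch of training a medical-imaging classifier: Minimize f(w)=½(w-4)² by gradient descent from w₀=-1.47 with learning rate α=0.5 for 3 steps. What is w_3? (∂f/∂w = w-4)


step 1: grad = -1.47-4 = -5.47; w = -1.47 - 0.5·(-5.47) = 1.265
step 2: grad = 1.265-4 = -2.735; w = 1.265 - 0.5·(-2.735) = 2.6325
step 3: grad = 2.6325-4 = -1.3675; w = 2.6325 - 0.5·(-1.3675) = 3.31625

3.31625


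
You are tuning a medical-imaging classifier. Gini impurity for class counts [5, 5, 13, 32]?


Probabilities: [5/55, 5/55, 13/55, 32/55] ≈ [0.0909, 0.0909, 0.2364, 0.5818]
Σpᵢ² = (25 + 25 + 169 + 1024)/55² = 1243/3025
Gini = 1 - Σpᵢ² = 1 - 1243/3025 = 0.5891

0.5891


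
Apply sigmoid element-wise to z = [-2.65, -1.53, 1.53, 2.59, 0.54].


σ(-2.65) = 1/(1+e^2.65) = 0.066
σ(-1.53) = 1/(1+e^1.53) = 0.178
σ(1.53) = 1/(1+e^-1.53) = 0.822
σ(2.59) = 1/(1+e^-2.59) = 0.9302
σ(0.54) = 1/(1+e^-0.54) = 0.6318
result = [0.066, 0.178, 0.822, 0.9302, 0.6318]

[0.066, 0.178, 0.822, 0.9302, 0.6318]


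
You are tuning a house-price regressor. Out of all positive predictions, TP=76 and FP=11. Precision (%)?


Precision = TP/(TP+FP)
= 76/(76+11)
= 76/87 = 87.36%

87.36%


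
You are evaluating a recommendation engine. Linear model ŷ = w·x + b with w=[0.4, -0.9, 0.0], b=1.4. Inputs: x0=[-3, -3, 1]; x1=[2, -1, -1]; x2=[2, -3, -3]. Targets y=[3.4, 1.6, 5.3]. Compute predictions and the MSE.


ŷ0 = (0.4)·(-3) + (-0.9)·(-3) + (0.0)·(1) + 1.4 = 2.9
ŷ1 = (0.4)·(2) + (-0.9)·(-1) + (0.0)·(-1) + 1.4 = 3.1
ŷ2 = (0.4)·(2) + (-0.9)·(-3) + (0.0)·(-3) + 1.4 = 4.9
errors² = [0.25, 2.25, 0.16]
MSE = 2.6600/3 = 0.8867

0.8867


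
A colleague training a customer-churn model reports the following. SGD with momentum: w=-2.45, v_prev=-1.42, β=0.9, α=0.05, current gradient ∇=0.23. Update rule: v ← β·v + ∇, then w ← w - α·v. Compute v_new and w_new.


v_new = 0.9·-1.42 + 0.23 = -1.278 + 0.23 = -1.048
w_new = -2.45 - 0.05·-1.048 = -2.45 + 0.0524 = -2.3976

v_new=-1.048, w_new=-2.3976


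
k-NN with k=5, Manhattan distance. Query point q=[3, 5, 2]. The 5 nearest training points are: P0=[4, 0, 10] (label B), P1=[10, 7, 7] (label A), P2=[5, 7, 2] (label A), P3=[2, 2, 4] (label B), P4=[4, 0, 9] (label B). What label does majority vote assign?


d(q,P0) = 14  (label B)
d(q,P1) = 14  (label A)
d(q,P2) = 4  (label A)
d(q,P3) = 6  (label B)
d(q,P4) = 13  (label B)
Votes: A=2, B=3
Majority → B

B


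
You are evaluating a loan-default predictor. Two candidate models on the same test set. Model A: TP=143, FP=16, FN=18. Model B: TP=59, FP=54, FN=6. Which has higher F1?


Model A: P=143/159=0.8994, R=143/161=0.8882, F1=2PR/(P+R)=2TP/(2TP+FP+FN)=286/320=0.8938
Model B: P=59/113=0.5221, R=59/65=0.9077, F1=2PR/(P+R)=2TP/(2TP+FP+FN)=118/178=0.6629
0.8938 > 0.6629 → Model A

Model A


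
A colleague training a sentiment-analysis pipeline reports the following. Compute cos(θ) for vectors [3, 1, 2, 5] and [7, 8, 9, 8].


A·B = 3·7 + 1·8 + 2·9 + 5·8 = 87
‖A‖ = √39 = 6.245, ‖B‖ = √258 = 16.0624
cos = 87/(√39·√258) = 87/√10062 = 0.8673

0.8673


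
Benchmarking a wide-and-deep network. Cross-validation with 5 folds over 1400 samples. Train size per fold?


Fold size = 1400/5 = 280
Training per fold = 1400 - 280 = 1120

1120


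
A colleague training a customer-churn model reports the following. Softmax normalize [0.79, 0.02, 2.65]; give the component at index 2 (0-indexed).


Exponentials: e^0.79=2.2034, e^0.02=1.0202, e^2.65=14.154
Sum = 17.3776
Softmax = [0.1268, 0.0587, 0.8145]
p[2] = 14.154/17.3776 = 0.8145

0.8145


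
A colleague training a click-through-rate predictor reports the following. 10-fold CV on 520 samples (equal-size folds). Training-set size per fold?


Fold size = 520/10 = 52
Training per fold = 520 - 52 = 468

468


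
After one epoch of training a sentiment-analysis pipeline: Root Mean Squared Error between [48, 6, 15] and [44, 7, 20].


MSE = 42/3 = 14
RMSE = √(42/3) = 3.7417

3.7417


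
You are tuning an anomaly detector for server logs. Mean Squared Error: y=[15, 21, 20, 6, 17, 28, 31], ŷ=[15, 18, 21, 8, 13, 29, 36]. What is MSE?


Squared errors: (15-15)²=0, (21-18)²=9, (20-21)²=1, (6-8)²=4, (17-13)²=16, (28-29)²=1, (31-36)²=25
Sum = 56
MSE = 56/7 = 8

8


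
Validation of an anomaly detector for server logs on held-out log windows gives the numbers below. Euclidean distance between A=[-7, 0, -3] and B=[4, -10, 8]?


d = √((-7-4)² + (0+ 10)² + (-3-8)²)
  = √(121 + 100 + 121)
  = √342 = 18.4932

18.4932


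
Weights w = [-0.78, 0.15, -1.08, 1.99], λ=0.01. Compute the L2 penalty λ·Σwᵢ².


‖w‖₂² = (-0.78)² + (0.15)² + (-1.08)² + (1.99)²
     = 0.6084 + 0.0225 + 1.1664 + 3.9601
     = 5.7574
λ·‖w‖₂² = 0.01·5.7574 = 0.057574

0.057574


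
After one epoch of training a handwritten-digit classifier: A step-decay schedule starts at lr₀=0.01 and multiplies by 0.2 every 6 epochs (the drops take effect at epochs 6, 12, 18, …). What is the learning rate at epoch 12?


n_drops = ⌊12/6⌋ = 2
lr = 0.01·0.2^2 = 0.01·0.04 = 0.0004

0.0004


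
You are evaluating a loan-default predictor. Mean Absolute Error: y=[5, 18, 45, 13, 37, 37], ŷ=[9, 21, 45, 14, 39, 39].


Absolute errors: |5-9|=4, |18-21|=3, |45-45|=0, |13-14|=1, |37-39|=2, |37-39|=2
Sum = 12
MAE = 12/6 = 2

2


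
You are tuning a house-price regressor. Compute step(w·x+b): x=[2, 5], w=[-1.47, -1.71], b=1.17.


z = (2)·(-1.47) + (5)·(-1.71) + 1.17
  = -10.32
step(z) = 0 (z<0)

0


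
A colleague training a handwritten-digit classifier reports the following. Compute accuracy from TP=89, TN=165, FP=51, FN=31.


Accuracy = (TP+TN)/(TP+TN+FP+FN)
= (89+165)/(336)
= 254/336 = 75.6%

75.6%


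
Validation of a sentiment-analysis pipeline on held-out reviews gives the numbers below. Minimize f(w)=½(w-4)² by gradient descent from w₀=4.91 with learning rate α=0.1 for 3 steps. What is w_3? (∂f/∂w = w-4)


step 1: grad = 4.91-4 = 0.91; w = 4.91 - 0.1·(0.91) = 4.819
step 2: grad = 4.819-4 = 0.819; w = 4.819 - 0.1·(0.819) = 4.7371
step 3: grad = 4.7371-4 = 0.7371; w = 4.7371 - 0.1·(0.7371) = 4.66339

4.66339


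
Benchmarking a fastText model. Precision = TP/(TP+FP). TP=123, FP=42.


Precision = TP/(TP+FP)
= 123/(123+42)
= 123/165 = 74.55%

74.55%


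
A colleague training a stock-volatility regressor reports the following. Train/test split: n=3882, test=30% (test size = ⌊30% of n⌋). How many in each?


Test = ⌊3882·30/100⌋ = 1164
Train = 3882 - 1164 = 2718

Train: 2718, Test: 1164


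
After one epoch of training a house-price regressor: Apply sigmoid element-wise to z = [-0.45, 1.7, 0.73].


σ(-0.45) = 1/(1+e^0.45) = 0.3894
σ(1.7) = 1/(1+e^-1.7) = 0.8455
σ(0.73) = 1/(1+e^-0.73) = 0.6748
result = [0.3894, 0.8455, 0.6748]

[0.3894, 0.8455, 0.6748]


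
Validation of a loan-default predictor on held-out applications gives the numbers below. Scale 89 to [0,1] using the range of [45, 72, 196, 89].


min=45, max=196
(89-45)/(196-45) = 44/151 = 0.2914

0.2914


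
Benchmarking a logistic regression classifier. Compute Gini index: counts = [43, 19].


Probabilities: [43/62, 19/62] ≈ [0.6935, 0.3065]
Σpᵢ² = (1849 + 361)/62² = 2210/3844
Gini = 1 - Σpᵢ² = 1 - 2210/3844 = 0.4251

0.4251


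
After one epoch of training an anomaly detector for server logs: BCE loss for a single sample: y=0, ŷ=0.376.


BCE = -[y·ln(p) + (1-y)·ln(1-p)]
= -0 - 1·ln(1-0.376)
= -ln(0.624) = 0.4716

0.4716


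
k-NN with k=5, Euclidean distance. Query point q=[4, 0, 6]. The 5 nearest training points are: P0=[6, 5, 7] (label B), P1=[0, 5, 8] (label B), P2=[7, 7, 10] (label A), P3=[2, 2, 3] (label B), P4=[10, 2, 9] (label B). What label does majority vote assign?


d(q,P0) = 5.4772  (label B)
d(q,P1) = 6.7082  (label B)
d(q,P2) = 8.6023  (label A)
d(q,P3) = 4.1231  (label B)
d(q,P4) = 7.0  (label B)
Votes: A=1, B=4
Majority → B

B


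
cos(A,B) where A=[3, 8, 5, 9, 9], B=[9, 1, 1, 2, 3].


A·B = 3·9 + 8·1 + 5·1 + 9·2 + 9·3 = 85
‖A‖ = √260 = 16.1245, ‖B‖ = √96 = 9.798
cos = 85/(√260·√96) = 85/√24960 = 0.538

0.538


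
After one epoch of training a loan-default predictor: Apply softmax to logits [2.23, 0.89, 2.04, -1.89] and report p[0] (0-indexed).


Exponentials: e^2.23=9.2999, e^0.89=2.4351, e^2.04=7.6906, e^-1.89=0.1511
Sum = 19.5767
Softmax = [0.475, 0.1244, 0.3928, 0.0077]
p[0] = 9.2999/19.5767 = 0.475

0.475


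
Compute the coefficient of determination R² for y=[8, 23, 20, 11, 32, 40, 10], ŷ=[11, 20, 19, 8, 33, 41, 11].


ȳ = 20.5714
SS_res = Σ(y-ŷ)² = 31
SS_tot = Σ(y-ȳ)² = 875.71
R² = 1 - SS_res/SS_tot = 1 - 0.0354 = 0.9646

0.9646


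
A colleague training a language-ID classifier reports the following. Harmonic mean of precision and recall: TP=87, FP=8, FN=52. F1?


Precision = 87/95 = 0.9158
Recall = 87/139 = 0.6259
F1 = 2·P·R/(P+R) = 2·TP/(2·TP+FP+FN) = 174/(174+8+52) = 174/234 = 0.7436

0.7436


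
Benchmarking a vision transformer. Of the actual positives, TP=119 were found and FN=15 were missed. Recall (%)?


Recall = TP/(TP+FN)
= 119/(119+15)
= 119/134 = 88.81%

88.81%


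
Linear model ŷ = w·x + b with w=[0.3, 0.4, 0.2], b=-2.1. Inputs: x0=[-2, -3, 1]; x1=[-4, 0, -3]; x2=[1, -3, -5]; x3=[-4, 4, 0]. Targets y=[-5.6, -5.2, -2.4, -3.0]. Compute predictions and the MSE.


ŷ0 = (0.3)·(-2) + (0.4)·(-3) + (0.2)·(1) - 2.1 = -3.7
ŷ1 = (0.3)·(-4) + (0.4)·(0) + (0.2)·(-3) - 2.1 = -3.9
ŷ2 = (0.3)·(1) + (0.4)·(-3) + (0.2)·(-5) - 2.1 = -4.0
ŷ3 = (0.3)·(-4) + (0.4)·(4) + (0.2)·(0) - 2.1 = -1.7
errors² = [3.61, 1.69, 2.56, 1.69]
MSE = 9.5500/4 = 2.3875

2.3875


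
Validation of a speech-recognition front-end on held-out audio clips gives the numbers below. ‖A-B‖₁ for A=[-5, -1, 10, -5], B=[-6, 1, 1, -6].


d = |-5+ 6| + |-1-1| + |10-1| + |-5+ 6|
  = 1 + 2 + 9 + 1
  = 13

13


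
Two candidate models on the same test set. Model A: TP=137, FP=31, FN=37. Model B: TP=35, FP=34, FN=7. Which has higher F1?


Model A: P=137/168=0.8155, R=137/174=0.7874, F1=2PR/(P+R)=2TP/(2TP+FP+FN)=274/342=0.8012
Model B: P=35/69=0.5072, R=35/42=0.8333, F1=2PR/(P+R)=2TP/(2TP+FP+FN)=70/111=0.6306
0.8012 > 0.6306 → Model A

Model A


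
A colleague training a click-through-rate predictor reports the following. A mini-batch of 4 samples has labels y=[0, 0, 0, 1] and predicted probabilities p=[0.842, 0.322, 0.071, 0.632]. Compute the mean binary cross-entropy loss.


L[0] = -ln(1-0.842) = -ln(0.158) = 1.8452
L[1] = -ln(1-0.322) = -ln(0.678) = 0.3886
L[2] = -ln(1-0.071) = -ln(0.929) = 0.0736
L[3] = -ln(0.632) = 0.4589
mean = (1.8452 + 0.3886 + 0.0736 + 0.4589)/4 = 0.6916

0.6916


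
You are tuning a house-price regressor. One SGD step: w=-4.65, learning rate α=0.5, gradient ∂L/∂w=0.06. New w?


w_new = w - α·∇
= -4.65 - 0.5·0.06
= -4.65 - 0.03
= -4.68

-4.68


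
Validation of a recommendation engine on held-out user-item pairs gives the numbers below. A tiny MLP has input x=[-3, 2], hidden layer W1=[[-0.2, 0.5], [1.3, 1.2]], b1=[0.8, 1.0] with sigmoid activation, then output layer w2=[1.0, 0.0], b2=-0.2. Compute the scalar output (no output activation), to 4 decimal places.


z1[0] = (-0.2)·(-3) + (0.5)·(2) + 0.8 = 2.4
z1[1] = (1.3)·(-3) + (1.2)·(2) + 1.0 = -0.5
h = sigmoid(z1) = [0.9168, 0.3775]
output = (1.0)·(0.9168) + (0.0)·(0.3775) - 0.2 = 0.7168

0.7168


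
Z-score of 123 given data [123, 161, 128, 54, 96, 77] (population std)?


μ = 106.5, σ = 35.2172
z = (123 - 106.5)/35.2172 = 0.4685

0.4685


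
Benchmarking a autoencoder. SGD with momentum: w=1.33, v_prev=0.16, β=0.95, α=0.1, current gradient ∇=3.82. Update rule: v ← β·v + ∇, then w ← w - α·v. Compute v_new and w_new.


v_new = 0.95·0.16 + 3.82 = 0.152 + 3.82 = 3.972
w_new = 1.33 - 0.1·3.972 = 1.33 - 0.3972 = 0.9328

v_new=3.972, w_new=0.9328


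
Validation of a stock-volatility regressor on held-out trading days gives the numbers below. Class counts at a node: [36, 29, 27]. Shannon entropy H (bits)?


Probabilities: [36/92, 29/92, 27/92] ≈ [0.3913, 0.3152, 0.2935]
H = -((36/92)·log₂(36/92) + (29/92)·log₂(29/92) + (27/92)·log₂(27/92))
  = 1.5738 bits

1.5738 bits


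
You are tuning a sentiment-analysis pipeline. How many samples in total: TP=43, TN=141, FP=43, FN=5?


Total = TP + TN + FP + FN
= 43 + 141 + 43 + 5
= 232
(Predicted positive: 86, predicted negative: 146)

232


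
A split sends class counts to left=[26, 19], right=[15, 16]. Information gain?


Parent = [41, 35], H_parent = 0.9955
H_left = 0.9825 (n=45), H_right = 0.9992 (n=31)
H_children = (45/76)·0.9825 + (31/76)·0.9992 = 0.9893
IG = 0.9955 - 0.9893 = 0.0062

0.0062


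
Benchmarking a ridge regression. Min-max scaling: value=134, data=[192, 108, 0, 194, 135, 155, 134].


min=0, max=194
(134-0)/(194-0) = 134/194 = 0.6907

0.6907


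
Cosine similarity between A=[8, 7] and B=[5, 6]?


A·B = 8·5 + 7·6 = 82
‖A‖ = √113 = 10.6301, ‖B‖ = √61 = 7.8102
cos = 82/(√113·√61) = 82/√6893 = 0.9877

0.9877


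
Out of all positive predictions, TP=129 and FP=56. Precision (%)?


Precision = TP/(TP+FP)
= 129/(129+56)
= 129/185 = 69.73%

69.73%


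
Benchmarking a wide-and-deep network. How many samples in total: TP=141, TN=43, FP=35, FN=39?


Total = TP + TN + FP + FN
= 141 + 43 + 35 + 39
= 258
(Predicted positive: 176, predicted negative: 82)

258


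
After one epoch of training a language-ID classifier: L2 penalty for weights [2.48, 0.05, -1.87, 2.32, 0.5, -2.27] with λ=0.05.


‖w‖₂² = (2.48)² + (0.05)² + (-1.87)² + (2.32)² + (0.5)² + (-2.27)²
     = 6.1504 + 0.0025 + 3.4969 + 5.3824 + 0.25 + 5.1529
     = 20.4351
λ·‖w‖₂² = 0.05·20.4351 = 1.021755

1.021755


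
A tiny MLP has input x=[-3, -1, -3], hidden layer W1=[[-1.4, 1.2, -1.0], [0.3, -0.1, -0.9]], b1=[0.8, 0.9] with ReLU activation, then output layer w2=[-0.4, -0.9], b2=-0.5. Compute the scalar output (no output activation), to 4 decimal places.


z1[0] = (-1.4)·(-3) + (1.2)·(-1) + (-1.0)·(-3) + 0.8 = 6.8
z1[1] = (0.3)·(-3) + (-0.1)·(-1) + (-0.9)·(-3) + 0.9 = 2.8
h = ReLU(z1) = [6.8, 2.8]
output = (-0.4)·(6.8) + (-0.9)·(2.8) - 0.5 = -5.74

-5.74


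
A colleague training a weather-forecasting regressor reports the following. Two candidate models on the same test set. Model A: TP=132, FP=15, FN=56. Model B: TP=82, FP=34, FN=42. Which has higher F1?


Model A: P=132/147=0.898, R=132/188=0.7021, F1=2PR/(P+R)=2TP/(2TP+FP+FN)=264/335=0.7881
Model B: P=82/116=0.7069, R=82/124=0.6613, F1=2PR/(P+R)=2TP/(2TP+FP+FN)=164/240=0.6833
0.7881 > 0.6833 → Model A

Model A


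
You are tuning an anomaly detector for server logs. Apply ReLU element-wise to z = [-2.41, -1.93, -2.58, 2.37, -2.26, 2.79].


ReLU(-2.41) = max(0, -2.41) = 0.0
ReLU(-1.93) = max(0, -1.93) = 0.0
ReLU(-2.58) = max(0, -2.58) = 0.0
ReLU(2.37) = max(0, 2.37) = 2.37
ReLU(-2.26) = max(0, -2.26) = 0.0
ReLU(2.79) = max(0, 2.79) = 2.79
result = [0.0, 0.0, 0.0, 2.37, 0.0, 2.79]

[0.0, 0.0, 0.0, 2.37, 0.0, 2.79]


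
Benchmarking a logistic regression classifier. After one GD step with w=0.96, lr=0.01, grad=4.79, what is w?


w_new = w - α·∇
= 0.96 - 0.01·4.79
= 0.96 - 0.0479
= 0.9121

0.9121


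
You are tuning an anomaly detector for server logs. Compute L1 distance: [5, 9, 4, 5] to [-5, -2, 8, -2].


d = |5+ 5| + |9+ 2| + |4-8| + |5+ 2|
  = 10 + 11 + 4 + 7
  = 32

32


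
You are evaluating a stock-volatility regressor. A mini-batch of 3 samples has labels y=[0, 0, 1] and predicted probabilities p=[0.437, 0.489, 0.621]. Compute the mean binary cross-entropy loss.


L[0] = -ln(1-0.437) = -ln(0.563) = 0.5745
L[1] = -ln(1-0.489) = -ln(0.511) = 0.6714
L[2] = -ln(0.621) = 0.4764
mean = (0.5745 + 0.6714 + 0.4764)/3 = 0.5741

0.5741


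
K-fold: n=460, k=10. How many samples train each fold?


Fold size = 460/10 = 46
Training per fold = 460 - 46 = 414

414


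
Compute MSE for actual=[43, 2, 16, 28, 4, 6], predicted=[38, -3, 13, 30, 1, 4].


Squared errors: (43-38)²=25, (2+ 3)²=25, (16-13)²=9, (28-30)²=4, (4-1)²=9, (6-4)²=4
Sum = 76
MSE = 76/6 = 38/3

38/3


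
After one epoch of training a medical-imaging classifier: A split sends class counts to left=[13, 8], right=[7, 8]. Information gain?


Parent = [20, 16], H_parent = 0.9911
H_left = 0.9587 (n=21), H_right = 0.9968 (n=15)
H_children = (21/36)·0.9587 + (15/36)·0.9968 = 0.9746
IG = 0.9911 - 0.9746 = 0.0165

0.0165


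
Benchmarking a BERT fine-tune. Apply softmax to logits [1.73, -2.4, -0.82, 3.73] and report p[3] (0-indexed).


Exponentials: e^1.73=5.6407, e^-2.4=0.0907, e^-0.82=0.4404, e^3.73=41.6791
Sum = 47.8509
Softmax = [0.1179, 0.0019, 0.0092, 0.871]
p[3] = 41.6791/47.8509 = 0.871

0.871


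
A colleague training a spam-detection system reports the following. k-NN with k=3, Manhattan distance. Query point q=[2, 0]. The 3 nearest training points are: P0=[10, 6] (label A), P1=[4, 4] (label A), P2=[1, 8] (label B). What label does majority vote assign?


d(q,P0) = 14  (label A)
d(q,P1) = 6  (label A)
d(q,P2) = 9  (label B)
Votes: A=2, B=1
Majority → A

A


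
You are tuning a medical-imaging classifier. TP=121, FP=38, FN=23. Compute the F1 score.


Precision = 121/159 = 0.761
Recall = 121/144 = 0.8403
F1 = 2·P·R/(P+R) = 2·TP/(2·TP+FP+FN) = 242/(242+38+23) = 242/303 = 0.7987

0.7987


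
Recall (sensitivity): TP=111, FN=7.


Recall = TP/(TP+FN)
= 111/(111+7)
= 111/118 = 94.07%

94.07%


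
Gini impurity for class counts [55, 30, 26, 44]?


Probabilities: [55/155, 30/155, 26/155, 44/155] ≈ [0.3548, 0.1935, 0.1677, 0.2839]
Σpᵢ² = (3025 + 900 + 676 + 1936)/155² = 6537/24025
Gini = 1 - Σpᵢ² = 1 - 6537/24025 = 0.7279

0.7279


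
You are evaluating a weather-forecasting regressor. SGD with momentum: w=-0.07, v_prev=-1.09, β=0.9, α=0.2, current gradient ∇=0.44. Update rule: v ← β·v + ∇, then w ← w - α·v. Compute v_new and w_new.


v_new = 0.9·-1.09 + 0.44 = -0.981 + 0.44 = -0.541
w_new = -0.07 - 0.2·-0.541 = -0.07 + 0.1082 = 0.0382

v_new=-0.541, w_new=0.0382


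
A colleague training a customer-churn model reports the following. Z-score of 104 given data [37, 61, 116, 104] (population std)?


μ = 79.5, σ = 31.9414
z = (104 - 79.5)/31.9414 = 0.767

0.767


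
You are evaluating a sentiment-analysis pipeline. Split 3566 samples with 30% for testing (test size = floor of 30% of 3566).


Test = ⌊3566·30/100⌋ = 1069
Train = 3566 - 1069 = 2497

Train: 2497, Test: 1069


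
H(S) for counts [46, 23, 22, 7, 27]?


Probabilities: [46/125, 23/125, 22/125, 7/125, 27/125] ≈ [0.368, 0.184, 0.176, 0.056, 0.216]
H = -((46/125)·log₂(46/125) + (23/125)·log₂(23/125) + (22/125)·log₂(22/125) + (7/125)·log₂(7/125) + (27/125)·log₂(27/125))
  = 2.1317 bits

2.1317 bits


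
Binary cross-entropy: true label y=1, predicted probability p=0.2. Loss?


BCE = -[y·ln(p) + (1-y)·ln(1-p)]
= -1·ln(0.2) - 0
= -ln(0.2) = 1.6094

1.6094


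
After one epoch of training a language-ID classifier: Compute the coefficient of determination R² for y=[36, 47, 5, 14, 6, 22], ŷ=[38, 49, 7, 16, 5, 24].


ȳ = 21.6667
SS_res = Σ(y-ŷ)² = 21
SS_tot = Σ(y-ȳ)² = 1429.33
R² = 1 - SS_res/SS_tot = 1 - 0.0147 = 0.9853

0.9853


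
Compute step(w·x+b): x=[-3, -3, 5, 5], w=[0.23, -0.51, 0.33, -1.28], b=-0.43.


z = (-3)·(0.23) + (-3)·(-0.51) + (5)·(0.33) + (5)·(-1.28) - 0.43
  = -4.34
step(z) = 0 (z<0)

0


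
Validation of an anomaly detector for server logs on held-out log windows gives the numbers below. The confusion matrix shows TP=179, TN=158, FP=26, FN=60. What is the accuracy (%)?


Accuracy = (TP+TN)/(TP+TN+FP+FN)
= (179+158)/(423)
= 337/423 = 79.67%

79.67%


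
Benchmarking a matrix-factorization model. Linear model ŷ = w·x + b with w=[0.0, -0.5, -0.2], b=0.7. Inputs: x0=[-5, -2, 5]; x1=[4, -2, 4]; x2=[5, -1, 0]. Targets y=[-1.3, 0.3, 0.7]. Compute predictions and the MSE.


ŷ0 = (0.0)·(-5) + (-0.5)·(-2) + (-0.2)·(5) + 0.7 = 0.7
ŷ1 = (0.0)·(4) + (-0.5)·(-2) + (-0.2)·(4) + 0.7 = 0.9
ŷ2 = (0.0)·(5) + (-0.5)·(-1) + (-0.2)·(0) + 0.7 = 1.2
errors² = [4.0, 0.36, 0.25]
MSE = 4.6100/3 = 1.5367

1.5367


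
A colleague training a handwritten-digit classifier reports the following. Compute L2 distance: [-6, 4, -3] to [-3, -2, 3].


d = √((-6+ 3)² + (4+ 2)² + (-3-3)²)
  = √(9 + 36 + 36)
  = √81 = 9.0

9.0


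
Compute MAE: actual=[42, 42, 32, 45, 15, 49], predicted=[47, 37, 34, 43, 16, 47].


Absolute errors: |42-47|=5, |42-37|=5, |32-34|=2, |45-43|=2, |15-16|=1, |49-47|=2
Sum = 17
MAE = 17/6 = 17/6

17/6


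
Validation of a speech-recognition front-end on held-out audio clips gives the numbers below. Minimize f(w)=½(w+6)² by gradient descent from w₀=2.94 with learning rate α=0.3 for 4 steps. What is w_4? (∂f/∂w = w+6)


step 1: grad = 2.94+6 = 8.94; w = 2.94 - 0.3·(8.94) = 0.258
step 2: grad = 0.258+6 = 6.258; w = 0.258 - 0.3·(6.258) = -1.6194
step 3: grad = -1.6194+6 = 4.3806; w = -1.6194 - 0.3·(4.3806) = -2.93358
step 4: grad = -2.93358+6 = 3.06642; w = -2.93358 - 0.3·(3.06642) = -3.853506

-3.853506


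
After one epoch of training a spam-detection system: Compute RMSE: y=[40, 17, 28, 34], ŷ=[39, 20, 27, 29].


MSE = 36/4 = 9
RMSE = √(36/4) = 3.0

3.0


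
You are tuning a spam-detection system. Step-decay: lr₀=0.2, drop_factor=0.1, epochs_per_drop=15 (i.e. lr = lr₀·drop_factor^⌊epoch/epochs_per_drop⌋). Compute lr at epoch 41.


n_drops = ⌊41/15⌋ = 2
lr = 0.2·0.1^2 = 0.2·0.01 = 0.002

0.002


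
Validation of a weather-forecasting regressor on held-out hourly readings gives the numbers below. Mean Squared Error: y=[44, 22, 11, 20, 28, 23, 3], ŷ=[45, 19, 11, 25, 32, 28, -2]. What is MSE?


Squared errors: (44-45)²=1, (22-19)²=9, (11-11)²=0, (20-25)²=25, (28-32)²=16, (23-28)²=25, (3+ 2)²=25
Sum = 101
MSE = 101/7 = 101/7

101/7


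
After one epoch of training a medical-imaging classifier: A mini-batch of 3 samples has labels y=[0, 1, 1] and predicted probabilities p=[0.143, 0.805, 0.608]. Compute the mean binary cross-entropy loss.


L[0] = -ln(1-0.143) = -ln(0.857) = 0.1543
L[1] = -ln(0.805) = 0.2169
L[2] = -ln(0.608) = 0.4976
mean = (0.1543 + 0.2169 + 0.4976)/3 = 0.2896

0.2896


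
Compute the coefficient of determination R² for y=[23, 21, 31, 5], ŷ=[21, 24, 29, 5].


ȳ = 20
SS_res = Σ(y-ŷ)² = 17
SS_tot = Σ(y-ȳ)² = 356
R² = 1 - SS_res/SS_tot = 1 - 0.0478 = 0.9522

0.9522


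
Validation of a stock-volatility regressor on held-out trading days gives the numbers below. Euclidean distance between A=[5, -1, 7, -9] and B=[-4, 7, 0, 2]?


d = √((5+ 4)² + (-1-7)² + (7-0)² + (-9-2)²)
  = √(81 + 64 + 49 + 121)
  = √315 = 17.7482

17.7482


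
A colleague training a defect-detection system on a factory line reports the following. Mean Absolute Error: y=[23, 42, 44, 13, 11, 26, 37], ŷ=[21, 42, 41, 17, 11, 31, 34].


Absolute errors: |23-21|=2, |42-42|=0, |44-41|=3, |13-17|=4, |11-11|=0, |26-31|=5, |37-34|=3
Sum = 17
MAE = 17/7 = 17/7

17/7


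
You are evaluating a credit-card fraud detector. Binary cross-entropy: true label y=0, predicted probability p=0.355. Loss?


BCE = -[y·ln(p) + (1-y)·ln(1-p)]
= -0 - 1·ln(1-0.355)
= -ln(0.645) = 0.4385

0.4385


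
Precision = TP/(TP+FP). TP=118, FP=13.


Precision = TP/(TP+FP)
= 118/(118+13)
= 118/131 = 90.08%

90.08%


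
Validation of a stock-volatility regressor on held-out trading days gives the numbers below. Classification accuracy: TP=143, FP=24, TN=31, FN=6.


Accuracy = (TP+TN)/(TP+TN+FP+FN)
= (143+31)/(204)
= 174/204 = 85.29%

85.29%


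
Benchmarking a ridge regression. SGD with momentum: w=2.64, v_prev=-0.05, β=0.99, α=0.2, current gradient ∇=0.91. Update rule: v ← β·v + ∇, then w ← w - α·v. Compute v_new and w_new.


v_new = 0.99·-0.05 + 0.91 = -0.0495 + 0.91 = 0.8605
w_new = 2.64 - 0.2·0.8605 = 2.64 - 0.1721 = 2.4679

v_new=0.8605, w_new=2.4679


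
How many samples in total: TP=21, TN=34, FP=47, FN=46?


Total = TP + TN + FP + FN
= 21 + 34 + 47 + 46
= 148
(Predicted positive: 68, predicted negative: 80)

148


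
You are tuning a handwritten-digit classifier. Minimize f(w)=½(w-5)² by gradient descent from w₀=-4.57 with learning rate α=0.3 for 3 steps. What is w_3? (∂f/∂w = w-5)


step 1: grad = -4.57-5 = -9.57; w = -4.57 - 0.3·(-9.57) = -1.699
step 2: grad = -1.699-5 = -6.699; w = -1.699 - 0.3·(-6.699) = 0.3107
step 3: grad = 0.3107-5 = -4.6893; w = 0.3107 - 0.3·(-4.6893) = 1.71749

1.71749


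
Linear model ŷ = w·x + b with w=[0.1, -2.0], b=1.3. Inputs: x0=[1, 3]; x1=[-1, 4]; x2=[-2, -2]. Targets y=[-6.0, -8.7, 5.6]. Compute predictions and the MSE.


ŷ0 = (0.1)·(1) + (-2.0)·(3) + 1.3 = -4.6
ŷ1 = (0.1)·(-1) + (-2.0)·(4) + 1.3 = -6.8
ŷ2 = (0.1)·(-2) + (-2.0)·(-2) + 1.3 = 5.1
errors² = [1.96, 3.61, 0.25]
MSE = 5.8200/3 = 1.94

1.94


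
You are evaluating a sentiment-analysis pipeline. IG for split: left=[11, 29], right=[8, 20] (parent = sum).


Parent = [19, 49], H_parent = 0.8546
H_left = 0.8485 (n=40), H_right = 0.8631 (n=28)
H_children = (40/68)·0.8485 + (28/68)·0.8631 = 0.8545
IG = 0.8546 - 0.8545 = 0.0001

0.0001


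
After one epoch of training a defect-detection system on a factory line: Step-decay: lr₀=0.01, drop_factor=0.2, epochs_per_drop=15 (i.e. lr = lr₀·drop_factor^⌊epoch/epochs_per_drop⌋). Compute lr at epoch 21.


n_drops = ⌊21/15⌋ = 1
lr = 0.01·0.2^1 = 0.01·0.2 = 0.002

0.002


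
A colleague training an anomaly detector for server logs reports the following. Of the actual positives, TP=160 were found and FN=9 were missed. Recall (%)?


Recall = TP/(TP+FN)
= 160/(160+9)
= 160/169 = 94.67%

94.67%


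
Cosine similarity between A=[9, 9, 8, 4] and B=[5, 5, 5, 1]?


A·B = 9·5 + 9·5 + 8·5 + 4·1 = 134
‖A‖ = √242 = 15.5563, ‖B‖ = √76 = 8.7178
cos = 134/(√242·√76) = 134/√18392 = 0.9881

0.9881


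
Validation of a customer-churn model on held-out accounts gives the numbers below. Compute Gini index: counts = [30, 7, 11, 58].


Probabilities: [30/106, 7/106, 11/106, 58/106] ≈ [0.283, 0.066, 0.1038, 0.5472]
Σpᵢ² = (900 + 49 + 121 + 3364)/106² = 4434/11236
Gini = 1 - Σpᵢ² = 1 - 4434/11236 = 0.6054

0.6054


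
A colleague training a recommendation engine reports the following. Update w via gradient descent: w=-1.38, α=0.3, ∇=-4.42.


w_new = w - α·∇
= -1.38 - 0.3·-4.42
= -1.38 + 1.326
= -0.054

-0.054


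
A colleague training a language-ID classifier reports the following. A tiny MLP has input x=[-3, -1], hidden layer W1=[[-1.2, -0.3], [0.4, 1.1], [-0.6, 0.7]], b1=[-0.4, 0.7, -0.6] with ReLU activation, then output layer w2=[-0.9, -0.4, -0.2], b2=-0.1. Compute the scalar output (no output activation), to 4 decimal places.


z1[0] = (-1.2)·(-3) + (-0.3)·(-1) - 0.4 = 3.5
z1[1] = (0.4)·(-3) + (1.1)·(-1) + 0.7 = -1.6
z1[2] = (-0.6)·(-3) + (0.7)·(-1) - 0.6 = 0.5
h = ReLU(z1) = [3.5, 0.0, 0.5]
output = (-0.9)·(3.5) + (-0.4)·(0.0) + (-0.2)·(0.5) - 0.1 = -3.35

-3.35


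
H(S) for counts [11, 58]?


Probabilities: [11/69, 58/69] ≈ [0.1594, 0.8406]
H = -((11/69)·log₂(11/69) + (58/69)·log₂(58/69))
  = 0.6329 bits

0.6329 bits


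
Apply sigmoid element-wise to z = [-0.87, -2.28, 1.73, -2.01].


σ(-0.87) = 1/(1+e^0.87) = 0.2953
σ(-2.28) = 1/(1+e^2.28) = 0.0928
σ(1.73) = 1/(1+e^-1.73) = 0.8494
σ(-2.01) = 1/(1+e^2.01) = 0.1182
result = [0.2953, 0.0928, 0.8494, 0.1182]

[0.2953, 0.0928, 0.8494, 0.1182]


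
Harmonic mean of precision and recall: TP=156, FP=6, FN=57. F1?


Precision = 156/162 = 0.963
Recall = 156/213 = 0.7324
F1 = 2·P·R/(P+R) = 2·TP/(2·TP+FP+FN) = 312/(312+6+57) = 312/375 = 0.832

0.832


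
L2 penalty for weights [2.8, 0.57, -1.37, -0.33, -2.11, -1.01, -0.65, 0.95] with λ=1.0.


‖w‖₂² = (2.8)² + (0.57)² + (-1.37)² + (-0.33)² + (-2.11)² + (-1.01)² + (-0.65)² + (0.95)²
     = 7.84 + 0.3249 + 1.8769 + 0.1089 + 4.4521 + 1.0201 + 0.4225 + 0.9025
     = 16.9479
λ·‖w‖₂² = 1.0·16.9479 = 16.9479

16.9479


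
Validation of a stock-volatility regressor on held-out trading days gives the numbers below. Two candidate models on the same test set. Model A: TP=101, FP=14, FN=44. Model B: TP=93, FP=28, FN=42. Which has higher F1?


Model A: P=101/115=0.8783, R=101/145=0.6966, F1=2PR/(P+R)=2TP/(2TP+FP+FN)=202/260=0.7769
Model B: P=93/121=0.7686, R=93/135=0.6889, F1=2PR/(P+R)=2TP/(2TP+FP+FN)=186/256=0.7266
0.7769 > 0.7266 → Model A

Model A


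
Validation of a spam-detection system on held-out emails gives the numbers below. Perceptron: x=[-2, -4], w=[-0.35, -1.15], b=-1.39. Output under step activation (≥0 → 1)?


z = (-2)·(-0.35) + (-4)·(-1.15) - 1.39
  = 3.91
step(z) = 1 (z≥0)

1


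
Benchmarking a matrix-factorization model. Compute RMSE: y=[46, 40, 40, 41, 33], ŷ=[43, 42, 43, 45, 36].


MSE = 47/5 = 9.4
RMSE = √(47/5) = 3.0659

3.0659


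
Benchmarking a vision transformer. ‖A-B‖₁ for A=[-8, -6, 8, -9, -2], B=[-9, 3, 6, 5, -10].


d = |-8+ 9| + |-6-3| + |8-6| + |-9-5| + |-2+ 10|
  = 1 + 9 + 2 + 14 + 8
  = 34

34


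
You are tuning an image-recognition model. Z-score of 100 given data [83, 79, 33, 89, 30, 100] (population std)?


μ = 69, σ = 27.3069
z = (100 - 69)/27.3069 = 1.1352

1.1352


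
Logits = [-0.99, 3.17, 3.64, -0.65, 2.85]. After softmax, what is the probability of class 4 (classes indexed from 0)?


Exponentials: e^-0.99=0.3716, e^3.17=23.8075, e^3.64=38.0918, e^-0.65=0.522, e^2.85=17.2878
Sum = 80.0807
Softmax = [0.0046, 0.2973, 0.4757, 0.0065, 0.2159]
p[4] = 17.2878/80.0807 = 0.2159

0.2159


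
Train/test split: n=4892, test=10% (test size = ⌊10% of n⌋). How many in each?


Test = ⌊4892·10/100⌋ = 489
Train = 4892 - 489 = 4403

Train: 4403, Test: 489


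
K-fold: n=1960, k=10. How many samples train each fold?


Fold size = 1960/10 = 196
Training per fold = 1960 - 196 = 1764

1764


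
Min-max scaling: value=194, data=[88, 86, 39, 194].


min=39, max=194
(194-39)/(194-39) = 155/155 = 1.0

1.0


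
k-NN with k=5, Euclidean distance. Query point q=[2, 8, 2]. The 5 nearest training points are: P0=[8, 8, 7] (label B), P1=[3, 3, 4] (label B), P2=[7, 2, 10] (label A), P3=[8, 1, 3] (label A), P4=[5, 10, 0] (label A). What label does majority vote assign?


d(q,P0) = 7.8102  (label B)
d(q,P1) = 5.4772  (label B)
d(q,P2) = 11.1803  (label A)
d(q,P3) = 9.2736  (label A)
d(q,P4) = 4.1231  (label A)
Votes: A=3, B=2
Majority → A

A


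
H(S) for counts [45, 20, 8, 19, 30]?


Probabilities: [45/122, 20/122, 8/122, 19/122, 30/122] ≈ [0.3689, 0.1639, 0.0656, 0.1557, 0.2459]
H = -((45/122)·log₂(45/122) + (20/122)·log₂(20/122) + (8/122)·log₂(8/122) + (19/122)·log₂(19/122) + (30/122)·log₂(30/122))
  = 2.1316 bits

2.1316 bits


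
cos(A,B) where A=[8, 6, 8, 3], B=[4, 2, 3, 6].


A·B = 8·4 + 6·2 + 8·3 + 3·6 = 86
‖A‖ = √173 = 13.1529, ‖B‖ = √65 = 8.0623
cos = 86/(√173·√65) = 86/√11245 = 0.811

0.811


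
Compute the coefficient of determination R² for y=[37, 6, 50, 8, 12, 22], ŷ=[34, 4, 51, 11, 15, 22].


ȳ = 22.5
SS_res = Σ(y-ŷ)² = 32
SS_tot = Σ(y-ȳ)² = 1559.5
R² = 1 - SS_res/SS_tot = 1 - 0.0205 = 0.9795

0.9795


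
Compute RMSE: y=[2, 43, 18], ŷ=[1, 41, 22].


MSE = 21/3 = 7
RMSE = √(21/3) = 2.6458

2.6458


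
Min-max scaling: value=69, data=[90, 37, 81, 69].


min=37, max=90
(69-37)/(90-37) = 32/53 = 0.6038

0.6038


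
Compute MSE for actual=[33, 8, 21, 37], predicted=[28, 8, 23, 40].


Squared errors: (33-28)²=25, (8-8)²=0, (21-23)²=4, (37-40)²=9
Sum = 38
MSE = 38/4 = 19/2

19/2


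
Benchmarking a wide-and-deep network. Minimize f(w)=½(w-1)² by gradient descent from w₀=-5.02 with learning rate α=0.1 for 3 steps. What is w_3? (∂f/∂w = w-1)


step 1: grad = -5.02-1 = -6.02; w = -5.02 - 0.1·(-6.02) = -4.418
step 2: grad = -4.418-1 = -5.418; w = -4.418 - 0.1·(-5.418) = -3.8762
step 3: grad = -3.8762-1 = -4.8762; w = -3.8762 - 0.1·(-4.8762) = -3.38858

-3.38858


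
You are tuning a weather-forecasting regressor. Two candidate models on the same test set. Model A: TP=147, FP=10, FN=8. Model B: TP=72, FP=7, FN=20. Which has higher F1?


Model A: P=147/157=0.9363, R=147/155=0.9484, F1=2PR/(P+R)=2TP/(2TP+FP+FN)=294/312=0.9423
Model B: P=72/79=0.9114, R=72/92=0.7826, F1=2PR/(P+R)=2TP/(2TP+FP+FN)=144/171=0.8421
0.9423 > 0.8421 → Model A

Model A


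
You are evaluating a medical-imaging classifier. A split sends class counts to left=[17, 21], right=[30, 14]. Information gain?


Parent = [47, 35], H_parent = 0.9845
H_left = 0.992 (n=38), H_right = 0.9024 (n=44)
H_children = (38/82)·0.992 + (44/82)·0.9024 = 0.9439
IG = 0.9845 - 0.9439 = 0.0406

0.0406


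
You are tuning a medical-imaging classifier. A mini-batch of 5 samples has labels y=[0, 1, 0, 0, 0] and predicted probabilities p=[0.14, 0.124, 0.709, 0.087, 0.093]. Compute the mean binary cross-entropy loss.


L[0] = -ln(1-0.14) = -ln(0.86) = 0.1508
L[1] = -ln(0.124) = 2.0875
L[2] = -ln(1-0.709) = -ln(0.291) = 1.2344
L[3] = -ln(1-0.087) = -ln(0.913) = 0.091
L[4] = -ln(1-0.093) = -ln(0.907) = 0.0976
mean = (0.1508 + 2.0875 + 1.2344 + 0.091 + 0.0976)/5 = 0.7323

0.7323


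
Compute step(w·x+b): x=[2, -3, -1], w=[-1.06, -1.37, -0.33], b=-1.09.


z = (2)·(-1.06) + (-3)·(-1.37) + (-1)·(-0.33) - 1.09
  = 1.23
step(z) = 1 (z≥0)

1


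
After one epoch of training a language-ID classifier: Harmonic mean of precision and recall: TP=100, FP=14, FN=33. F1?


Precision = 100/114 = 0.8772
Recall = 100/133 = 0.7519
F1 = 2·P·R/(P+R) = 2·TP/(2·TP+FP+FN) = 200/(200+14+33) = 200/247 = 0.8097

0.8097


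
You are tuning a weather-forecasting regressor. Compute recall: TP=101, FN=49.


Recall = TP/(TP+FN)
= 101/(101+49)
= 101/150 = 67.33%

67.33%


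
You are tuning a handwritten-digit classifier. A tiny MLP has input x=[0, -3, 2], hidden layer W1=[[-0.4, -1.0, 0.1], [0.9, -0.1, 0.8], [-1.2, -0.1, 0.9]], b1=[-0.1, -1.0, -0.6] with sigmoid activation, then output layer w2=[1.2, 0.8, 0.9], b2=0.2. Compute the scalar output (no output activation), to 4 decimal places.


z1[0] = (-0.4)·(0) + (-1.0)·(-3) + (0.1)·(2) - 0.1 = 3.1
z1[1] = (0.9)·(0) + (-0.1)·(-3) + (0.8)·(2) - 1.0 = 0.9
z1[2] = (-1.2)·(0) + (-0.1)·(-3) + (0.9)·(2) - 0.6 = 1.5
h = sigmoid(z1) = [0.9569, 0.7109, 0.8176]
output = (1.2)·(0.9569) + (0.8)·(0.7109) + (0.9)·(0.8176) + 0.2 = 2.6528

2.6528
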